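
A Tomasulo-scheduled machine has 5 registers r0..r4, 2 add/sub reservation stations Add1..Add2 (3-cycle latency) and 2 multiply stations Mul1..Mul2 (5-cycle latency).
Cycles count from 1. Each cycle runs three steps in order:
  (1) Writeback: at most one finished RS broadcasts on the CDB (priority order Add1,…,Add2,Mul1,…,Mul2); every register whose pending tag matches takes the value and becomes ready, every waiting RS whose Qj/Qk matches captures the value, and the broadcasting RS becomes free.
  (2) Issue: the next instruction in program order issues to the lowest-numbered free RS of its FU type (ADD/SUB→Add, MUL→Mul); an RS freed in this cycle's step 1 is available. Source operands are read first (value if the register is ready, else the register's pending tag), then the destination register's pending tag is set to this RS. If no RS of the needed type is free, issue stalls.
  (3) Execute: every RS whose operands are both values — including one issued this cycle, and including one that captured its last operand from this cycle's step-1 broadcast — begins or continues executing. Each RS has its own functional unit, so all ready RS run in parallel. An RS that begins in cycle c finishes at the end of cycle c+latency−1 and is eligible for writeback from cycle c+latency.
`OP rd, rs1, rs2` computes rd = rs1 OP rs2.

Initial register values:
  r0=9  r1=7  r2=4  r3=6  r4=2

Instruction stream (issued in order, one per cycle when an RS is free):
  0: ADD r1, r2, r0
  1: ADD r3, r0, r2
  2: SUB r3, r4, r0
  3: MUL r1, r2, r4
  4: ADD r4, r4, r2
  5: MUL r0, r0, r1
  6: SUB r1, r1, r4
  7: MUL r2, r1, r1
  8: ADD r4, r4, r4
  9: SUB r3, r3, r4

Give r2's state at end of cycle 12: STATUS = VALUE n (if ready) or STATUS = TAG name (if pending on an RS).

STATUS = TAG Mul1

c1: issue ADD r1<-Add1 | r0:9,r1:Add1,r2:4,r3:6,r4:2
c2: issue ADD r3<-Add2 | r0:9,r1:Add1,r2:4,r3:Add2,r4:2
c3: stall | r0:9,r1:Add1,r2:4,r3:Add2,r4:2
c4: CDB Add1=13; issue SUB r3<-Add1 | r0:9,r1:13,r2:4,r3:Add1,r4:2
c5: CDB Add2=13; issue MUL r1<-Mul1 | r0:9,r1:Mul1,r2:4,r3:Add1,r4:2
c6: issue ADD r4<-Add2 | r0:9,r1:Mul1,r2:4,r3:Add1,r4:Add2
c7: CDB Add1=-7; issue MUL r0<-Mul2 | r0:Mul2,r1:Mul1,r2:4,r3:-7,r4:Add2
c8: issue SUB r1<-Add1 | r0:Mul2,r1:Add1,r2:4,r3:-7,r4:Add2
c9: CDB Add2=6; stall | r0:Mul2,r1:Add1,r2:4,r3:-7,r4:6
c10: CDB Mul1=8; issue MUL r2<-Mul1 | r0:Mul2,r1:Add1,r2:Mul1,r3:-7,r4:6
c11: issue ADD r4<-Add2 | r0:Mul2,r1:Add1,r2:Mul1,r3:-7,r4:Add2
c12: stall | r0:Mul2,r1:Add1,r2:Mul1,r3:-7,r4:Add2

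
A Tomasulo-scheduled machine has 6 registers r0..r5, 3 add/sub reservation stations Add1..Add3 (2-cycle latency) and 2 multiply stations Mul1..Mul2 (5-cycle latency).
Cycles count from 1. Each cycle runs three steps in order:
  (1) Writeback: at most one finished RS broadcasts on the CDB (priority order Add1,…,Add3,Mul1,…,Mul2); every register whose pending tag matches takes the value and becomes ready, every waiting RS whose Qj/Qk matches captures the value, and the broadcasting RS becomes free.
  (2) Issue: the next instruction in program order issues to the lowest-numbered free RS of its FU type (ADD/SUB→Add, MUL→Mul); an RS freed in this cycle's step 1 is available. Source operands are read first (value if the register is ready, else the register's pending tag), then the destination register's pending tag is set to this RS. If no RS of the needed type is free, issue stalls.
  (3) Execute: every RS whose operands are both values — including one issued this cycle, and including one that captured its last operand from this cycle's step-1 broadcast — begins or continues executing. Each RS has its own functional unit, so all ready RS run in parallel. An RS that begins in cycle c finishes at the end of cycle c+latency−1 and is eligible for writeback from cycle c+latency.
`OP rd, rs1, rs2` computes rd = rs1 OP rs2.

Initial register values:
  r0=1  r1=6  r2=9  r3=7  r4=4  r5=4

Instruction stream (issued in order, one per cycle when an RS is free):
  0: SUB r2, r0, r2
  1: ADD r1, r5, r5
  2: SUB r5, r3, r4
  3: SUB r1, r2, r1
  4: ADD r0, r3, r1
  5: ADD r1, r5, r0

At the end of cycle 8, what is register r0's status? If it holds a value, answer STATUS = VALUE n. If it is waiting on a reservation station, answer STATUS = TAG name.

  c1: issue SUB r2<-Add1  regs: r0:1,r1:6,r2:Add1,r3:7,r4:4,r5:4
  c2: issue ADD r1<-Add2  regs: r0:1,r1:Add2,r2:Add1,r3:7,r4:4,r5:4
  c3: CDB Add1=-8; issue SUB r5<-Add1  regs: r0:1,r1:Add2,r2:-8,r3:7,r4:4,r5:Add1
  c4: CDB Add2=8; issue SUB r1<-Add2  regs: r0:1,r1:Add2,r2:-8,r3:7,r4:4,r5:Add1
  c5: CDB Add1=3; issue ADD r0<-Add1  regs: r0:Add1,r1:Add2,r2:-8,r3:7,r4:4,r5:3
  c6: CDB Add2=-16; issue ADD r1<-Add2  regs: r0:Add1,r1:Add2,r2:-8,r3:7,r4:4,r5:3
  c7: -  regs: r0:Add1,r1:Add2,r2:-8,r3:7,r4:4,r5:3
  c8: CDB Add1=-9  regs: r0:-9,r1:Add2,r2:-8,r3:7,r4:4,r5:3

STATUS = VALUE -9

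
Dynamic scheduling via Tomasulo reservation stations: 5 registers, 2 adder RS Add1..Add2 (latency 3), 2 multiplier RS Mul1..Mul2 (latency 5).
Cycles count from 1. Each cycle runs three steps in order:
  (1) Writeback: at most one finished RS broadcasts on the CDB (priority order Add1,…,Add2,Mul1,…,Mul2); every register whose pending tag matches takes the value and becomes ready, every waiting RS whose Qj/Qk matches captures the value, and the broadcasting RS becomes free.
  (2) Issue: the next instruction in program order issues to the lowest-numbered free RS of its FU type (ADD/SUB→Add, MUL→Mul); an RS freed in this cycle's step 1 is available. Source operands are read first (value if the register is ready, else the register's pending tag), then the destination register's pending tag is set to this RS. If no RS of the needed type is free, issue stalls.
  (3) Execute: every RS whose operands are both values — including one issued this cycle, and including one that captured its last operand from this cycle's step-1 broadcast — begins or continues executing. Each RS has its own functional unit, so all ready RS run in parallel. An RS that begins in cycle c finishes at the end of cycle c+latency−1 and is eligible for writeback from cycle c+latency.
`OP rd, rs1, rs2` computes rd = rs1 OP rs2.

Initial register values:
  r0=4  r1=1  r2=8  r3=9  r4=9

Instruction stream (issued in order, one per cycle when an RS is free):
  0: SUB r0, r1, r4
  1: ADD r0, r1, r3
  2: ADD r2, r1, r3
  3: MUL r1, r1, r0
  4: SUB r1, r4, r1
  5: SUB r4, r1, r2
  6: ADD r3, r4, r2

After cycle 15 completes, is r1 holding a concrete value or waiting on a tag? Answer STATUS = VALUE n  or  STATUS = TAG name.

STATUS = VALUE -1

  c1: issue SUB r0<-Add1  regs: r0:Add1,r1:1,r2:8,r3:9,r4:9
  c2: issue ADD r0<-Add2  regs: r0:Add2,r1:1,r2:8,r3:9,r4:9
  c3: stall  regs: r0:Add2,r1:1,r2:8,r3:9,r4:9
  c4: CDB Add1=-8; issue ADD r2<-Add1  regs: r0:Add2,r1:1,r2:Add1,r3:9,r4:9
  c5: CDB Add2=10; issue MUL r1<-Mul1  regs: r0:10,r1:Mul1,r2:Add1,r3:9,r4:9
  c6: issue SUB r1<-Add2  regs: r0:10,r1:Add2,r2:Add1,r3:9,r4:9
  c7: CDB Add1=10; issue SUB r4<-Add1  regs: r0:10,r1:Add2,r2:10,r3:9,r4:Add1
  c8: stall  regs: r0:10,r1:Add2,r2:10,r3:9,r4:Add1
  c9: stall  regs: r0:10,r1:Add2,r2:10,r3:9,r4:Add1
  c10: CDB Mul1=10; stall  regs: r0:10,r1:Add2,r2:10,r3:9,r4:Add1
  c11: stall  regs: r0:10,r1:Add2,r2:10,r3:9,r4:Add1
  c12: stall  regs: r0:10,r1:Add2,r2:10,r3:9,r4:Add1
  c13: CDB Add2=-1; issue ADD r3<-Add2  regs: r0:10,r1:-1,r2:10,r3:Add2,r4:Add1
  c14: -  regs: r0:10,r1:-1,r2:10,r3:Add2,r4:Add1
  c15: -  regs: r0:10,r1:-1,r2:10,r3:Add2,r4:Add1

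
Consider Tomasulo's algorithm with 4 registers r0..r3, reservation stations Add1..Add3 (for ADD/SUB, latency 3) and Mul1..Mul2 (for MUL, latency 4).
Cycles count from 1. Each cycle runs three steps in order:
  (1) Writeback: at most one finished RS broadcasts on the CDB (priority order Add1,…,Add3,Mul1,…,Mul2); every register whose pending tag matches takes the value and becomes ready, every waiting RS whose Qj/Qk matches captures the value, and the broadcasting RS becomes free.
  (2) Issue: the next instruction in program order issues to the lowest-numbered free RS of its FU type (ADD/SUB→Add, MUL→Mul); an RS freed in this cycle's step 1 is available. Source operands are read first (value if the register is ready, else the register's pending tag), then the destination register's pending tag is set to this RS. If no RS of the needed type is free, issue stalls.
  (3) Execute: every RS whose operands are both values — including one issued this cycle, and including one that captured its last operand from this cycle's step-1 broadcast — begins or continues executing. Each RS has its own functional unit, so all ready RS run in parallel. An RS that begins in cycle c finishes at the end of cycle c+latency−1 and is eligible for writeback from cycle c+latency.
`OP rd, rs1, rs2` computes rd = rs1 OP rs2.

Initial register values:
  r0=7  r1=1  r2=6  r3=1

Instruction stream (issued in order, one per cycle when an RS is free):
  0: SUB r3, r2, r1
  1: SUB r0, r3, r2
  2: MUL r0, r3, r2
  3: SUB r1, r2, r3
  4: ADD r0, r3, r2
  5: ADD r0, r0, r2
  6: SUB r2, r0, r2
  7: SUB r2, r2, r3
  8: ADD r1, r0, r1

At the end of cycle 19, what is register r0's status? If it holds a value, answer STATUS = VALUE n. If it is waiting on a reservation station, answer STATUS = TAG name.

STATUS = VALUE 17

cycle 1: issue SUB r3<-Add1 // r0:7,r1:1,r2:6,r3:Add1
cycle 2: issue SUB r0<-Add2 // r0:Add2,r1:1,r2:6,r3:Add1
cycle 3: issue MUL r0<-Mul1 // r0:Mul1,r1:1,r2:6,r3:Add1
cycle 4: CDB Add1=5; issue SUB r1<-Add1 // r0:Mul1,r1:Add1,r2:6,r3:5
cycle 5: issue ADD r0<-Add3 // r0:Add3,r1:Add1,r2:6,r3:5
cycle 6: stall // r0:Add3,r1:Add1,r2:6,r3:5
cycle 7: CDB Add1=1; issue ADD r0<-Add1 // r0:Add1,r1:1,r2:6,r3:5
cycle 8: CDB Add2=-1; issue SUB r2<-Add2 // r0:Add1,r1:1,r2:Add2,r3:5
cycle 9: CDB Add3=11; issue SUB r2<-Add3 // r0:Add1,r1:1,r2:Add3,r3:5
cycle 10: CDB Mul1=30; stall // r0:Add1,r1:1,r2:Add3,r3:5
cycle 11: stall // r0:Add1,r1:1,r2:Add3,r3:5
cycle 12: CDB Add1=17; issue ADD r1<-Add1 // r0:17,r1:Add1,r2:Add3,r3:5
cycle 13: - // r0:17,r1:Add1,r2:Add3,r3:5
cycle 14: - // r0:17,r1:Add1,r2:Add3,r3:5
cycle 15: CDB Add1=18 // r0:17,r1:18,r2:Add3,r3:5
cycle 16: CDB Add2=11 // r0:17,r1:18,r2:Add3,r3:5
cycle 17: - // r0:17,r1:18,r2:Add3,r3:5
cycle 18: - // r0:17,r1:18,r2:Add3,r3:5
cycle 19: CDB Add3=6 // r0:17,r1:18,r2:6,r3:5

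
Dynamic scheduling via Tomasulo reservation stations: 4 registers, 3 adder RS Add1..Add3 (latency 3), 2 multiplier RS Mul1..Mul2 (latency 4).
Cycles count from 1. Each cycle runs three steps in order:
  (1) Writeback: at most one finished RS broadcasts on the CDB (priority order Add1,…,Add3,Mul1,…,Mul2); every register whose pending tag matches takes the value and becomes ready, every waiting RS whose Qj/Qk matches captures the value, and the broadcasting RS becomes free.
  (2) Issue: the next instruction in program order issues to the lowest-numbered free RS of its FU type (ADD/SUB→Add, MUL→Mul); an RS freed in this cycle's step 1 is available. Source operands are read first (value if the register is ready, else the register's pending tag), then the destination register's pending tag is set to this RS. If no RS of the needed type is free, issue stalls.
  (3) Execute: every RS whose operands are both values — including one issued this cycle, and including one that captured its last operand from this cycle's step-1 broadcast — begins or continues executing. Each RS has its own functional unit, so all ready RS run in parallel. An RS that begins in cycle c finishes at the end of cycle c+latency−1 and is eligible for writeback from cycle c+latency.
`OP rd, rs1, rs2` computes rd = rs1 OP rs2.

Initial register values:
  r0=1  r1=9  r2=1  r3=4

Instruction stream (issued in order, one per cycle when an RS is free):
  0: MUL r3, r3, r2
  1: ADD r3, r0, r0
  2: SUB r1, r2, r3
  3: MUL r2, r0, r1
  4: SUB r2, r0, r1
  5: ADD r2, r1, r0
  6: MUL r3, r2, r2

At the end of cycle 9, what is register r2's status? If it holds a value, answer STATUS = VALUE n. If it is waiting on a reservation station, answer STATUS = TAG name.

STATUS = TAG Add3

  c1: issue MUL r3<-Mul1  regs: r0:1,r1:9,r2:1,r3:Mul1
  c2: issue ADD r3<-Add1  regs: r0:1,r1:9,r2:1,r3:Add1
  c3: issue SUB r1<-Add2  regs: r0:1,r1:Add2,r2:1,r3:Add1
  c4: issue MUL r2<-Mul2  regs: r0:1,r1:Add2,r2:Mul2,r3:Add1
  c5: CDB Add1=2; issue SUB r2<-Add1  regs: r0:1,r1:Add2,r2:Add1,r3:2
  c6: CDB Mul1=4; issue ADD r2<-Add3  regs: r0:1,r1:Add2,r2:Add3,r3:2
  c7: issue MUL r3<-Mul1  regs: r0:1,r1:Add2,r2:Add3,r3:Mul1
  c8: CDB Add2=-1  regs: r0:1,r1:-1,r2:Add3,r3:Mul1
  c9: -  regs: r0:1,r1:-1,r2:Add3,r3:Mul1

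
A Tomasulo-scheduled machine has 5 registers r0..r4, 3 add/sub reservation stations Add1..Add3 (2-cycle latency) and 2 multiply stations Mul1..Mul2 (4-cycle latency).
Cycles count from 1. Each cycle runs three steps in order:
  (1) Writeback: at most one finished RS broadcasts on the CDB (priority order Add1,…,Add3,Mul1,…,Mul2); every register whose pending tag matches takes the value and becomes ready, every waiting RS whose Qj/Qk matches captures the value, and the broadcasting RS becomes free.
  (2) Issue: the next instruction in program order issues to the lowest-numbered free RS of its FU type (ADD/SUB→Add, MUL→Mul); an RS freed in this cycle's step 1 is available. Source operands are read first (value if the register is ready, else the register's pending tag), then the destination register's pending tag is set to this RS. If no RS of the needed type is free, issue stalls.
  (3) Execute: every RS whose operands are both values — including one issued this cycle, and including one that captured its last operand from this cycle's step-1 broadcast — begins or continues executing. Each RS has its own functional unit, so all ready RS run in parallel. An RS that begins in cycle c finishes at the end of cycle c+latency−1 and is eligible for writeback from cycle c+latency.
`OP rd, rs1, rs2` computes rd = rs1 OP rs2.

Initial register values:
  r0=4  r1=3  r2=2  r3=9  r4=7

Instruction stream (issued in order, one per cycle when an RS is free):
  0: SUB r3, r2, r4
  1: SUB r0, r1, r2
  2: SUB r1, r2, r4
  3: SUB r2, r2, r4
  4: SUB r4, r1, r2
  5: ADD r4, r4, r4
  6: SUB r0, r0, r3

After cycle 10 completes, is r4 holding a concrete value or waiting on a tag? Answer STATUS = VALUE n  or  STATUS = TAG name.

  c1: issue SUB r3<-Add1  regs: r0:4,r1:3,r2:2,r3:Add1,r4:7
  c2: issue SUB r0<-Add2  regs: r0:Add2,r1:3,r2:2,r3:Add1,r4:7
  c3: CDB Add1=-5; issue SUB r1<-Add1  regs: r0:Add2,r1:Add1,r2:2,r3:-5,r4:7
  c4: CDB Add2=1; issue SUB r2<-Add2  regs: r0:1,r1:Add1,r2:Add2,r3:-5,r4:7
  c5: CDB Add1=-5; issue SUB r4<-Add1  regs: r0:1,r1:-5,r2:Add2,r3:-5,r4:Add1
  c6: CDB Add2=-5; issue ADD r4<-Add2  regs: r0:1,r1:-5,r2:-5,r3:-5,r4:Add2
  c7: issue SUB r0<-Add3  regs: r0:Add3,r1:-5,r2:-5,r3:-5,r4:Add2
  c8: CDB Add1=0  regs: r0:Add3,r1:-5,r2:-5,r3:-5,r4:Add2
  c9: CDB Add3=6  regs: r0:6,r1:-5,r2:-5,r3:-5,r4:Add2
  c10: CDB Add2=0  regs: r0:6,r1:-5,r2:-5,r3:-5,r4:0

STATUS = VALUE 0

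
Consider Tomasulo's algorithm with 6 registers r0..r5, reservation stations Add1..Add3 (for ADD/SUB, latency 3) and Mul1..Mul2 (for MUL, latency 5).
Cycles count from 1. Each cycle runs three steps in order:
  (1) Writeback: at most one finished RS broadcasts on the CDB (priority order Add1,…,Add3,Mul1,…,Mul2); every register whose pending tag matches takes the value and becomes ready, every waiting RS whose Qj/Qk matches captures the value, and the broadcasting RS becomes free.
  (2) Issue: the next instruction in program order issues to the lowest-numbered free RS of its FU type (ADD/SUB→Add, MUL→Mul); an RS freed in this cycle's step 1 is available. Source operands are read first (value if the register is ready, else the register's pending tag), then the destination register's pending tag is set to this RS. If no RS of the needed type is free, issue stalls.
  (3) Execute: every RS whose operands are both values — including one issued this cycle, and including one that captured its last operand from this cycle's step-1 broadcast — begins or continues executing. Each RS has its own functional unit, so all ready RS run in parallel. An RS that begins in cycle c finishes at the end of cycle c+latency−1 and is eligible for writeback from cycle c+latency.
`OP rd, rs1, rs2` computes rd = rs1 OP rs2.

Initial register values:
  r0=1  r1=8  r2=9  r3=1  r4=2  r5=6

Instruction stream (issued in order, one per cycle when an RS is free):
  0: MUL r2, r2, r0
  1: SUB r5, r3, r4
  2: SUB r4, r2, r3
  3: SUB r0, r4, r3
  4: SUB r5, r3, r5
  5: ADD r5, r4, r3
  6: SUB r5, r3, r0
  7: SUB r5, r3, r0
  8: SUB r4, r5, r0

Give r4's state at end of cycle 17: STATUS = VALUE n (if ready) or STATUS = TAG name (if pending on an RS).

  c1: issue MUL r2<-Mul1  regs: r0:1,r1:8,r2:Mul1,r3:1,r4:2,r5:6
  c2: issue SUB r5<-Add1  regs: r0:1,r1:8,r2:Mul1,r3:1,r4:2,r5:Add1
  c3: issue SUB r4<-Add2  regs: r0:1,r1:8,r2:Mul1,r3:1,r4:Add2,r5:Add1
  c4: issue SUB r0<-Add3  regs: r0:Add3,r1:8,r2:Mul1,r3:1,r4:Add2,r5:Add1
  c5: CDB Add1=-1; issue SUB r5<-Add1  regs: r0:Add3,r1:8,r2:Mul1,r3:1,r4:Add2,r5:Add1
  c6: CDB Mul1=9; stall  regs: r0:Add3,r1:8,r2:9,r3:1,r4:Add2,r5:Add1
  c7: stall  regs: r0:Add3,r1:8,r2:9,r3:1,r4:Add2,r5:Add1
  c8: CDB Add1=2; issue ADD r5<-Add1  regs: r0:Add3,r1:8,r2:9,r3:1,r4:Add2,r5:Add1
  c9: CDB Add2=8; issue SUB r5<-Add2  regs: r0:Add3,r1:8,r2:9,r3:1,r4:8,r5:Add2
  c10: stall  regs: r0:Add3,r1:8,r2:9,r3:1,r4:8,r5:Add2
  c11: stall  regs: r0:Add3,r1:8,r2:9,r3:1,r4:8,r5:Add2
  c12: CDB Add1=9; issue SUB r5<-Add1  regs: r0:Add3,r1:8,r2:9,r3:1,r4:8,r5:Add1
  c13: CDB Add3=7; issue SUB r4<-Add3  regs: r0:7,r1:8,r2:9,r3:1,r4:Add3,r5:Add1
  c14: -  regs: r0:7,r1:8,r2:9,r3:1,r4:Add3,r5:Add1
  c15: -  regs: r0:7,r1:8,r2:9,r3:1,r4:Add3,r5:Add1
  c16: CDB Add1=-6  regs: r0:7,r1:8,r2:9,r3:1,r4:Add3,r5:-6
  c17: CDB Add2=-6  regs: r0:7,r1:8,r2:9,r3:1,r4:Add3,r5:-6

STATUS = TAG Add3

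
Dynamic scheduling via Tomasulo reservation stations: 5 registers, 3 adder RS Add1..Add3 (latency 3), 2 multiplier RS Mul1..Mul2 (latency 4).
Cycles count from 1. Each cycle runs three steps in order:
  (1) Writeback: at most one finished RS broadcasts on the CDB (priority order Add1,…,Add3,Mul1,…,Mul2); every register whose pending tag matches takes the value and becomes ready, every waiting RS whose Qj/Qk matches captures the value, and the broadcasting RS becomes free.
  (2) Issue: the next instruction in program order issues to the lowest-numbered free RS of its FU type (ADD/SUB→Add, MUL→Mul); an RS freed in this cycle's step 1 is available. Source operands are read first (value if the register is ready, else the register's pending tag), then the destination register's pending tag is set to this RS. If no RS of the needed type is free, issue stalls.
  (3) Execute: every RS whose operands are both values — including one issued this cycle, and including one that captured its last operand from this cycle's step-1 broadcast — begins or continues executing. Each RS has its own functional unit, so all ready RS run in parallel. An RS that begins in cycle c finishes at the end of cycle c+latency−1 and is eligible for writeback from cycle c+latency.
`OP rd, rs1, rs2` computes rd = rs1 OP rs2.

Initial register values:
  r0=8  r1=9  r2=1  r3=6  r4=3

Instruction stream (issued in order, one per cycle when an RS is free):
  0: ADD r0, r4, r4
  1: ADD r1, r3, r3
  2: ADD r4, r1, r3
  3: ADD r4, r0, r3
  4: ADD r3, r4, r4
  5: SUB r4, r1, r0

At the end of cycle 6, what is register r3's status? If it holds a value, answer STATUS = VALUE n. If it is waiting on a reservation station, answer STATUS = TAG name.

STATUS = TAG Add2

c1: issue ADD r0<-Add1 | r0:Add1,r1:9,r2:1,r3:6,r4:3
c2: issue ADD r1<-Add2 | r0:Add1,r1:Add2,r2:1,r3:6,r4:3
c3: issue ADD r4<-Add3 | r0:Add1,r1:Add2,r2:1,r3:6,r4:Add3
c4: CDB Add1=6; issue ADD r4<-Add1 | r0:6,r1:Add2,r2:1,r3:6,r4:Add1
c5: CDB Add2=12; issue ADD r3<-Add2 | r0:6,r1:12,r2:1,r3:Add2,r4:Add1
c6: stall | r0:6,r1:12,r2:1,r3:Add2,r4:Add1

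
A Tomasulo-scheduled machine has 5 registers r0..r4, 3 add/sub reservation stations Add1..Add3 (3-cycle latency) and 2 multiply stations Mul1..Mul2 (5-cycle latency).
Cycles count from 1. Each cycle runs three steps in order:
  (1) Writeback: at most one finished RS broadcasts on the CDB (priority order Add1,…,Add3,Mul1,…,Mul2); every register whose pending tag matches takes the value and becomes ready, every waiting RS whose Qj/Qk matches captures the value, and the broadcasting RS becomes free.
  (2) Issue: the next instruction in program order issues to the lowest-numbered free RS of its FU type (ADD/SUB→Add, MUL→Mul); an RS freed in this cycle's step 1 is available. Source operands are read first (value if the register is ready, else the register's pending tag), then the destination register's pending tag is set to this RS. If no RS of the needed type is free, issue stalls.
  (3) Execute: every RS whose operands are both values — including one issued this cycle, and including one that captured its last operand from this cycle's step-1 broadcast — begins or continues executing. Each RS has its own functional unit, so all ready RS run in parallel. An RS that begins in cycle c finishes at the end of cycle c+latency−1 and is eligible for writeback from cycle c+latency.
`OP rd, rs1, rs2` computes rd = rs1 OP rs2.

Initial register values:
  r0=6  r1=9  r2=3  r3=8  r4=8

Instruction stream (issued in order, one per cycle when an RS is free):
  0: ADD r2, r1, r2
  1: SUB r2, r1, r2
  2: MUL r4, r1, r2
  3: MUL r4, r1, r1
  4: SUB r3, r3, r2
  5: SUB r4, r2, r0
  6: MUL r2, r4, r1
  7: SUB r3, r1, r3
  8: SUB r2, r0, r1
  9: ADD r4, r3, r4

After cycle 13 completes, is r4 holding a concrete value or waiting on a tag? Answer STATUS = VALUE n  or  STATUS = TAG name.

STATUS = TAG Add3

cycle 1: issue ADD r2<-Add1 // r0:6,r1:9,r2:Add1,r3:8,r4:8
cycle 2: issue SUB r2<-Add2 // r0:6,r1:9,r2:Add2,r3:8,r4:8
cycle 3: issue MUL r4<-Mul1 // r0:6,r1:9,r2:Add2,r3:8,r4:Mul1
cycle 4: CDB Add1=12; issue MUL r4<-Mul2 // r0:6,r1:9,r2:Add2,r3:8,r4:Mul2
cycle 5: issue SUB r3<-Add1 // r0:6,r1:9,r2:Add2,r3:Add1,r4:Mul2
cycle 6: issue SUB r4<-Add3 // r0:6,r1:9,r2:Add2,r3:Add1,r4:Add3
cycle 7: CDB Add2=-3; stall // r0:6,r1:9,r2:-3,r3:Add1,r4:Add3
cycle 8: stall // r0:6,r1:9,r2:-3,r3:Add1,r4:Add3
cycle 9: CDB Mul2=81; issue MUL r2<-Mul2 // r0:6,r1:9,r2:Mul2,r3:Add1,r4:Add3
cycle 10: CDB Add1=11; issue SUB r3<-Add1 // r0:6,r1:9,r2:Mul2,r3:Add1,r4:Add3
cycle 11: CDB Add3=-9; issue SUB r2<-Add2 // r0:6,r1:9,r2:Add2,r3:Add1,r4:-9
cycle 12: CDB Mul1=-27; issue ADD r4<-Add3 // r0:6,r1:9,r2:Add2,r3:Add1,r4:Add3
cycle 13: CDB Add1=-2 // r0:6,r1:9,r2:Add2,r3:-2,r4:Add3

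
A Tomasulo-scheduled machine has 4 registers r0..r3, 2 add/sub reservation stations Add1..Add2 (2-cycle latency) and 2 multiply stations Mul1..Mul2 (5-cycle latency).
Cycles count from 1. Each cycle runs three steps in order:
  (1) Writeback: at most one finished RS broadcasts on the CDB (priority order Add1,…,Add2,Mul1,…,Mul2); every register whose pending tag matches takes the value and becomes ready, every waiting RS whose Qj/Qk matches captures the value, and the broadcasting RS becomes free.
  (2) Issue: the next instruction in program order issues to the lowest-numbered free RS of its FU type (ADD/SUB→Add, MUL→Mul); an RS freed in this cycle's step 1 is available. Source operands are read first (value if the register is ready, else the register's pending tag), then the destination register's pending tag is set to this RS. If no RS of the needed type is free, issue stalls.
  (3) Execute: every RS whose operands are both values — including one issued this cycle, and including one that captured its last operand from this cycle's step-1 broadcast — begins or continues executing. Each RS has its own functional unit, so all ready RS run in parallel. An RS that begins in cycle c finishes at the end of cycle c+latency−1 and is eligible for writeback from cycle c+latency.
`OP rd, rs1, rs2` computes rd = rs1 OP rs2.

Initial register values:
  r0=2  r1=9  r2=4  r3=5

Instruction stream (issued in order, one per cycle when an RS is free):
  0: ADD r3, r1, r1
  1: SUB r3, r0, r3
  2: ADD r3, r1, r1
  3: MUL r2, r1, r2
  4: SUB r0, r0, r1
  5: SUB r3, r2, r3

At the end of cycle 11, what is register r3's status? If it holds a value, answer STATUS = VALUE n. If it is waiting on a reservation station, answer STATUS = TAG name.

STATUS = VALUE 18

cycle 1: issue ADD r3<-Add1 // r0:2,r1:9,r2:4,r3:Add1
cycle 2: issue SUB r3<-Add2 // r0:2,r1:9,r2:4,r3:Add2
cycle 3: CDB Add1=18; issue ADD r3<-Add1 // r0:2,r1:9,r2:4,r3:Add1
cycle 4: issue MUL r2<-Mul1 // r0:2,r1:9,r2:Mul1,r3:Add1
cycle 5: CDB Add1=18; issue SUB r0<-Add1 // r0:Add1,r1:9,r2:Mul1,r3:18
cycle 6: CDB Add2=-16; issue SUB r3<-Add2 // r0:Add1,r1:9,r2:Mul1,r3:Add2
cycle 7: CDB Add1=-7 // r0:-7,r1:9,r2:Mul1,r3:Add2
cycle 8: - // r0:-7,r1:9,r2:Mul1,r3:Add2
cycle 9: CDB Mul1=36 // r0:-7,r1:9,r2:36,r3:Add2
cycle 10: - // r0:-7,r1:9,r2:36,r3:Add2
cycle 11: CDB Add2=18 // r0:-7,r1:9,r2:36,r3:18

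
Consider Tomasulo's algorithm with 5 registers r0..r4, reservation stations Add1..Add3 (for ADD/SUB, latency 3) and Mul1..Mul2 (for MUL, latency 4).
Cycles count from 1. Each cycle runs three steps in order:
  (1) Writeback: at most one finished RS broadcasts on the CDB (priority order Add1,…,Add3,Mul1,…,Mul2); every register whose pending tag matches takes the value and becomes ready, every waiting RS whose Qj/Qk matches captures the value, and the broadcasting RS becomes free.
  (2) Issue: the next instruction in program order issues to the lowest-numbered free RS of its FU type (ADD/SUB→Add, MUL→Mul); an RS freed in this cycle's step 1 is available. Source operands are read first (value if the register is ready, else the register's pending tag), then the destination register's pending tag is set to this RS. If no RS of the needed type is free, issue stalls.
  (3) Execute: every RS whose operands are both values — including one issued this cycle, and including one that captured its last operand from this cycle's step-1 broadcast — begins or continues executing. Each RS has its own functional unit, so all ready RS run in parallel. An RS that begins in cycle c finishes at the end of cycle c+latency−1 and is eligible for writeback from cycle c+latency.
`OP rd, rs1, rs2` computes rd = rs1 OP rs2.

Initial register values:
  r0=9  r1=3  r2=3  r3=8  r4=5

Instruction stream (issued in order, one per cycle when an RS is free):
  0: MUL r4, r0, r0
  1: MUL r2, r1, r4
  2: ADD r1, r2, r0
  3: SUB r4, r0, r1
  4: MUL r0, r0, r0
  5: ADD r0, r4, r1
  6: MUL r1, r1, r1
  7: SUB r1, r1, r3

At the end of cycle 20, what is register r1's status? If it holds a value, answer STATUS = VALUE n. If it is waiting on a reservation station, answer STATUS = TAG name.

cycle 1: issue MUL r4<-Mul1 // r0:9,r1:3,r2:3,r3:8,r4:Mul1
cycle 2: issue MUL r2<-Mul2 // r0:9,r1:3,r2:Mul2,r3:8,r4:Mul1
cycle 3: issue ADD r1<-Add1 // r0:9,r1:Add1,r2:Mul2,r3:8,r4:Mul1
cycle 4: issue SUB r4<-Add2 // r0:9,r1:Add1,r2:Mul2,r3:8,r4:Add2
cycle 5: CDB Mul1=81; issue MUL r0<-Mul1 // r0:Mul1,r1:Add1,r2:Mul2,r3:8,r4:Add2
cycle 6: issue ADD r0<-Add3 // r0:Add3,r1:Add1,r2:Mul2,r3:8,r4:Add2
cycle 7: stall // r0:Add3,r1:Add1,r2:Mul2,r3:8,r4:Add2
cycle 8: stall // r0:Add3,r1:Add1,r2:Mul2,r3:8,r4:Add2
cycle 9: CDB Mul1=81; issue MUL r1<-Mul1 // r0:Add3,r1:Mul1,r2:Mul2,r3:8,r4:Add2
cycle 10: CDB Mul2=243; stall // r0:Add3,r1:Mul1,r2:243,r3:8,r4:Add2
cycle 11: stall // r0:Add3,r1:Mul1,r2:243,r3:8,r4:Add2
cycle 12: stall // r0:Add3,r1:Mul1,r2:243,r3:8,r4:Add2
cycle 13: CDB Add1=252; issue SUB r1<-Add1 // r0:Add3,r1:Add1,r2:243,r3:8,r4:Add2
cycle 14: - // r0:Add3,r1:Add1,r2:243,r3:8,r4:Add2
cycle 15: - // r0:Add3,r1:Add1,r2:243,r3:8,r4:Add2
cycle 16: CDB Add2=-243 // r0:Add3,r1:Add1,r2:243,r3:8,r4:-243
cycle 17: CDB Mul1=63504 // r0:Add3,r1:Add1,r2:243,r3:8,r4:-243
cycle 18: - // r0:Add3,r1:Add1,r2:243,r3:8,r4:-243
cycle 19: CDB Add3=9 // r0:9,r1:Add1,r2:243,r3:8,r4:-243
cycle 20: CDB Add1=63496 // r0:9,r1:63496,r2:243,r3:8,r4:-243

STATUS = VALUE 63496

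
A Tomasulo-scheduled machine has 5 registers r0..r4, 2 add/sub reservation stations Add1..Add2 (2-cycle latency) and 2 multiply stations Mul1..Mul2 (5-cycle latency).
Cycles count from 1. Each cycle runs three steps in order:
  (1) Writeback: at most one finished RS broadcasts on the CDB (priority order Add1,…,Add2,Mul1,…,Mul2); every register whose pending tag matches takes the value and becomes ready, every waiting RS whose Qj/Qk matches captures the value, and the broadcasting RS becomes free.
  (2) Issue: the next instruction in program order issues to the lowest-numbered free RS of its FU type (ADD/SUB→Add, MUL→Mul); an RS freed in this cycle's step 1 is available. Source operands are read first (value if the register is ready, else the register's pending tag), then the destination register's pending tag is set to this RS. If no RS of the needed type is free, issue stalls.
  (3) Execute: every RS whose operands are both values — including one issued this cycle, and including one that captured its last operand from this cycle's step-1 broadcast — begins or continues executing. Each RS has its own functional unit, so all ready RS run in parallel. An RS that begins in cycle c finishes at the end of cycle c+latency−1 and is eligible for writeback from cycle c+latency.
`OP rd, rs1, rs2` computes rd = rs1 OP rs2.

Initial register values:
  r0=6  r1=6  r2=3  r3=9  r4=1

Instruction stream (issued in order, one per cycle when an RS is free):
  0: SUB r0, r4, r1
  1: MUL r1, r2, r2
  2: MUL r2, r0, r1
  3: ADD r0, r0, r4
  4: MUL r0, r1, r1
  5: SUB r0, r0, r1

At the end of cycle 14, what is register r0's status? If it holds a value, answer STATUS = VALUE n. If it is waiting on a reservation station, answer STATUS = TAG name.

STATUS = VALUE 72

  c1: issue SUB r0<-Add1  regs: r0:Add1,r1:6,r2:3,r3:9,r4:1
  c2: issue MUL r1<-Mul1  regs: r0:Add1,r1:Mul1,r2:3,r3:9,r4:1
  c3: CDB Add1=-5; issue MUL r2<-Mul2  regs: r0:-5,r1:Mul1,r2:Mul2,r3:9,r4:1
  c4: issue ADD r0<-Add1  regs: r0:Add1,r1:Mul1,r2:Mul2,r3:9,r4:1
  c5: stall  regs: r0:Add1,r1:Mul1,r2:Mul2,r3:9,r4:1
  c6: CDB Add1=-4; stall  regs: r0:-4,r1:Mul1,r2:Mul2,r3:9,r4:1
  c7: CDB Mul1=9; issue MUL r0<-Mul1  regs: r0:Mul1,r1:9,r2:Mul2,r3:9,r4:1
  c8: issue SUB r0<-Add1  regs: r0:Add1,r1:9,r2:Mul2,r3:9,r4:1
  c9: -  regs: r0:Add1,r1:9,r2:Mul2,r3:9,r4:1
  c10: -  regs: r0:Add1,r1:9,r2:Mul2,r3:9,r4:1
  c11: -  regs: r0:Add1,r1:9,r2:Mul2,r3:9,r4:1
  c12: CDB Mul1=81  regs: r0:Add1,r1:9,r2:Mul2,r3:9,r4:1
  c13: CDB Mul2=-45  regs: r0:Add1,r1:9,r2:-45,r3:9,r4:1
  c14: CDB Add1=72  regs: r0:72,r1:9,r2:-45,r3:9,r4:1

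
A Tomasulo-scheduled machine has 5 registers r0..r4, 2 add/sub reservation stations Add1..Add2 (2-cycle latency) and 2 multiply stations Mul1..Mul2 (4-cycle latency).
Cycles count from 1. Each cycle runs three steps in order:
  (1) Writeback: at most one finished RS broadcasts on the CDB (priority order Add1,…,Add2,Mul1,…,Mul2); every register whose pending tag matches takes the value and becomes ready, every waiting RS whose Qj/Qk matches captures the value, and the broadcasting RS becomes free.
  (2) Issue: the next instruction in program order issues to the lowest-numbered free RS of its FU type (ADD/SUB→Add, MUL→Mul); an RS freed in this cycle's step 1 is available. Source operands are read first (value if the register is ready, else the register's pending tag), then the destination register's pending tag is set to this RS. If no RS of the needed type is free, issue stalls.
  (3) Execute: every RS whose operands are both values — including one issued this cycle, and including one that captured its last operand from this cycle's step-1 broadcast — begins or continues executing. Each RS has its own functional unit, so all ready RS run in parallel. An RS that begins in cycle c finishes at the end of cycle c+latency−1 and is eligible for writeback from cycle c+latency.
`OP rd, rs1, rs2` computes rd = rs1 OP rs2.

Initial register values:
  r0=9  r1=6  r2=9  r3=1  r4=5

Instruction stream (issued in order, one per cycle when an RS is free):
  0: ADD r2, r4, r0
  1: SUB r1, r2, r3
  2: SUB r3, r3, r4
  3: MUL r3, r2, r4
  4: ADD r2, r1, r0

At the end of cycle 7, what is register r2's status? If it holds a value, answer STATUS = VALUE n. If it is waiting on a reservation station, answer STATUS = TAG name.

STATUS = TAG Add1

cycle 1: issue ADD r2<-Add1 // r0:9,r1:6,r2:Add1,r3:1,r4:5
cycle 2: issue SUB r1<-Add2 // r0:9,r1:Add2,r2:Add1,r3:1,r4:5
cycle 3: CDB Add1=14; issue SUB r3<-Add1 // r0:9,r1:Add2,r2:14,r3:Add1,r4:5
cycle 4: issue MUL r3<-Mul1 // r0:9,r1:Add2,r2:14,r3:Mul1,r4:5
cycle 5: CDB Add1=-4; issue ADD r2<-Add1 // r0:9,r1:Add2,r2:Add1,r3:Mul1,r4:5
cycle 6: CDB Add2=13 // r0:9,r1:13,r2:Add1,r3:Mul1,r4:5
cycle 7: - // r0:9,r1:13,r2:Add1,r3:Mul1,r4:5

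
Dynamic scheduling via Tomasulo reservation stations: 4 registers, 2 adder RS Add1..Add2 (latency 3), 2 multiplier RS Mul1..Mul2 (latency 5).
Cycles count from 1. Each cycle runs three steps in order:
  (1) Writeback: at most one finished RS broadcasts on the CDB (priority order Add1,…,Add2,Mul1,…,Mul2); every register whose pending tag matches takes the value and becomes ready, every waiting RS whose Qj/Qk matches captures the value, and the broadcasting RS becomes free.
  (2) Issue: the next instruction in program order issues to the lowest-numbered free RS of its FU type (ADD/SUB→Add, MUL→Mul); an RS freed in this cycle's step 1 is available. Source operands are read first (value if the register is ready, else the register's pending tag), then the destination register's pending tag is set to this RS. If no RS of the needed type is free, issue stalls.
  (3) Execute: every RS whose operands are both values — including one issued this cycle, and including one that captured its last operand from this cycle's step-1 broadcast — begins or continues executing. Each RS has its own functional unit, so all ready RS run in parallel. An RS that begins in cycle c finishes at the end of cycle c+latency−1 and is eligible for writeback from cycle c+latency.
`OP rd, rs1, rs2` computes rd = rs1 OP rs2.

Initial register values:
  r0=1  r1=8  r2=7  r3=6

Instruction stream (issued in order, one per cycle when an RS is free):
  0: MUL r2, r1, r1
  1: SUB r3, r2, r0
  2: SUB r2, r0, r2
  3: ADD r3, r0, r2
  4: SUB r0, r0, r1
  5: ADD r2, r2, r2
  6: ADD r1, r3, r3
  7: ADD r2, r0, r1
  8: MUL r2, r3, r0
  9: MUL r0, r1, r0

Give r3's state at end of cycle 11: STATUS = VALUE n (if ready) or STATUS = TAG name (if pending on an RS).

  c1: issue MUL r2<-Mul1  regs: r0:1,r1:8,r2:Mul1,r3:6
  c2: issue SUB r3<-Add1  regs: r0:1,r1:8,r2:Mul1,r3:Add1
  c3: issue SUB r2<-Add2  regs: r0:1,r1:8,r2:Add2,r3:Add1
  c4: stall  regs: r0:1,r1:8,r2:Add2,r3:Add1
  c5: stall  regs: r0:1,r1:8,r2:Add2,r3:Add1
  c6: CDB Mul1=64; stall  regs: r0:1,r1:8,r2:Add2,r3:Add1
  c7: stall  regs: r0:1,r1:8,r2:Add2,r3:Add1
  c8: stall  regs: r0:1,r1:8,r2:Add2,r3:Add1
  c9: CDB Add1=63; issue ADD r3<-Add1  regs: r0:1,r1:8,r2:Add2,r3:Add1
  c10: CDB Add2=-63; issue SUB r0<-Add2  regs: r0:Add2,r1:8,r2:-63,r3:Add1
  c11: stall  regs: r0:Add2,r1:8,r2:-63,r3:Add1

STATUS = TAG Add1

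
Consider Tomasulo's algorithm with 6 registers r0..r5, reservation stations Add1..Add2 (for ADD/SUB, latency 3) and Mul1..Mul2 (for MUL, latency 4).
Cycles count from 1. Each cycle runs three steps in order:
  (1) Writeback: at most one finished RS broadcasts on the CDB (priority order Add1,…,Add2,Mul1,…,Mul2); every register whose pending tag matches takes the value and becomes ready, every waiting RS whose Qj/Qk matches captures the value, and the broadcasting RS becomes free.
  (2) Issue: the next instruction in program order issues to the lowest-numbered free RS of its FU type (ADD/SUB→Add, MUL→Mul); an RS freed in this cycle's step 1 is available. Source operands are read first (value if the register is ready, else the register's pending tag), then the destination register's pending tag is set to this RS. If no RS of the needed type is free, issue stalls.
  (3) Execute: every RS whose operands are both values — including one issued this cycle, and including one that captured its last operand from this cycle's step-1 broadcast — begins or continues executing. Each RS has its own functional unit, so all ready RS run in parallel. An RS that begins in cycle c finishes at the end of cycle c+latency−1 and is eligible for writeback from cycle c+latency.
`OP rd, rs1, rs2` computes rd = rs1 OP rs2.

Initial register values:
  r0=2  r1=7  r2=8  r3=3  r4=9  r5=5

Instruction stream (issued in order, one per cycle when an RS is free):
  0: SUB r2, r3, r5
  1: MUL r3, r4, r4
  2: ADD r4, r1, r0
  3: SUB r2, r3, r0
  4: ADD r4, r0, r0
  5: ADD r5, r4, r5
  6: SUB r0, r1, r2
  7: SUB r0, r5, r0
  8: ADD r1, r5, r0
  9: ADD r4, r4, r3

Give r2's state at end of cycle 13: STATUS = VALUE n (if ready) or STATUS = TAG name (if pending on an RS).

cycle 1: issue SUB r2<-Add1 // r0:2,r1:7,r2:Add1,r3:3,r4:9,r5:5
cycle 2: issue MUL r3<-Mul1 // r0:2,r1:7,r2:Add1,r3:Mul1,r4:9,r5:5
cycle 3: issue ADD r4<-Add2 // r0:2,r1:7,r2:Add1,r3:Mul1,r4:Add2,r5:5
cycle 4: CDB Add1=-2; issue SUB r2<-Add1 // r0:2,r1:7,r2:Add1,r3:Mul1,r4:Add2,r5:5
cycle 5: stall // r0:2,r1:7,r2:Add1,r3:Mul1,r4:Add2,r5:5
cycle 6: CDB Add2=9; issue ADD r4<-Add2 // r0:2,r1:7,r2:Add1,r3:Mul1,r4:Add2,r5:5
cycle 7: CDB Mul1=81; stall // r0:2,r1:7,r2:Add1,r3:81,r4:Add2,r5:5
cycle 8: stall // r0:2,r1:7,r2:Add1,r3:81,r4:Add2,r5:5
cycle 9: CDB Add2=4; issue ADD r5<-Add2 // r0:2,r1:7,r2:Add1,r3:81,r4:4,r5:Add2
cycle 10: CDB Add1=79; issue SUB r0<-Add1 // r0:Add1,r1:7,r2:79,r3:81,r4:4,r5:Add2
cycle 11: stall // r0:Add1,r1:7,r2:79,r3:81,r4:4,r5:Add2
cycle 12: CDB Add2=9; issue SUB r0<-Add2 // r0:Add2,r1:7,r2:79,r3:81,r4:4,r5:9
cycle 13: CDB Add1=-72; issue ADD r1<-Add1 // r0:Add2,r1:Add1,r2:79,r3:81,r4:4,r5:9

STATUS = VALUE 79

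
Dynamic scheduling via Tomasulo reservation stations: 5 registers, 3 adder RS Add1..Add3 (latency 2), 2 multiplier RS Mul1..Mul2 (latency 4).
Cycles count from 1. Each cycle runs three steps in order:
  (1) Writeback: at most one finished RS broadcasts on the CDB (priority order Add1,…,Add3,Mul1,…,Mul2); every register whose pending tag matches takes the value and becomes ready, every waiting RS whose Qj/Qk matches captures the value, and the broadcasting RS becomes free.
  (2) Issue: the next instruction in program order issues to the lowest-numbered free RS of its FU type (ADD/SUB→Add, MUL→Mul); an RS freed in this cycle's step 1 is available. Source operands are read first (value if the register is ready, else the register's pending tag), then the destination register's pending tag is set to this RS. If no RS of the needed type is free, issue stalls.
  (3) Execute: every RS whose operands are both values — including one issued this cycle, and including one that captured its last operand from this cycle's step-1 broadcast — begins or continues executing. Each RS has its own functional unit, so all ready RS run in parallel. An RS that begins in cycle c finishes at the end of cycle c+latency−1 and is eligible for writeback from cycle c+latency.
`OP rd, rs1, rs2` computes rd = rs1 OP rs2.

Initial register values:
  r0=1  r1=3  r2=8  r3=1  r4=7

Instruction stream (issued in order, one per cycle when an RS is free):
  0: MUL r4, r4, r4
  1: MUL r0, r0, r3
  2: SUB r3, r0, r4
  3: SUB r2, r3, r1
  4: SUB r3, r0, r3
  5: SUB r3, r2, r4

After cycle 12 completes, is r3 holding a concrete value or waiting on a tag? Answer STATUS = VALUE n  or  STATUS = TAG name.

STATUS = VALUE -100

cycle 1: issue MUL r4<-Mul1 // r0:1,r1:3,r2:8,r3:1,r4:Mul1
cycle 2: issue MUL r0<-Mul2 // r0:Mul2,r1:3,r2:8,r3:1,r4:Mul1
cycle 3: issue SUB r3<-Add1 // r0:Mul2,r1:3,r2:8,r3:Add1,r4:Mul1
cycle 4: issue SUB r2<-Add2 // r0:Mul2,r1:3,r2:Add2,r3:Add1,r4:Mul1
cycle 5: CDB Mul1=49; issue SUB r3<-Add3 // r0:Mul2,r1:3,r2:Add2,r3:Add3,r4:49
cycle 6: CDB Mul2=1; stall // r0:1,r1:3,r2:Add2,r3:Add3,r4:49
cycle 7: stall // r0:1,r1:3,r2:Add2,r3:Add3,r4:49
cycle 8: CDB Add1=-48; issue SUB r3<-Add1 // r0:1,r1:3,r2:Add2,r3:Add1,r4:49
cycle 9: - // r0:1,r1:3,r2:Add2,r3:Add1,r4:49
cycle 10: CDB Add2=-51 // r0:1,r1:3,r2:-51,r3:Add1,r4:49
cycle 11: CDB Add3=49 // r0:1,r1:3,r2:-51,r3:Add1,r4:49
cycle 12: CDB Add1=-100 // r0:1,r1:3,r2:-51,r3:-100,r4:49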